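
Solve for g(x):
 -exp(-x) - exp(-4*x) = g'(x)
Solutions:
 g(x) = C1 + exp(-x) + exp(-4*x)/4


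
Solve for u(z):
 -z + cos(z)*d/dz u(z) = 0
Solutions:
 u(z) = C1 + Integral(z/cos(z), z)


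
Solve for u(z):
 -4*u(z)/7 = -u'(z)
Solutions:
 u(z) = C1*exp(4*z/7)


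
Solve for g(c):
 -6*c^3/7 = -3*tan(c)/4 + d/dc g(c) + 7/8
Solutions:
 g(c) = C1 - 3*c^4/14 - 7*c/8 - 3*log(cos(c))/4


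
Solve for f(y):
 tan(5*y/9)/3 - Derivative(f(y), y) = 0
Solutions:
 f(y) = C1 - 3*log(cos(5*y/9))/5


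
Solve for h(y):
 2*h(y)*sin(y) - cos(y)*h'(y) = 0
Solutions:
 h(y) = C1/cos(y)^2


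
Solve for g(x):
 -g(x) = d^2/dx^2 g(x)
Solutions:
 g(x) = C1*sin(x) + C2*cos(x)


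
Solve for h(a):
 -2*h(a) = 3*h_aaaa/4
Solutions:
 h(a) = (C1*sin(2^(1/4)*3^(3/4)*a/3) + C2*cos(2^(1/4)*3^(3/4)*a/3))*exp(-2^(1/4)*3^(3/4)*a/3) + (C3*sin(2^(1/4)*3^(3/4)*a/3) + C4*cos(2^(1/4)*3^(3/4)*a/3))*exp(2^(1/4)*3^(3/4)*a/3)


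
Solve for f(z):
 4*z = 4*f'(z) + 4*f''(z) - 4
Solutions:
 f(z) = C1 + C2*exp(-z) + z^2/2


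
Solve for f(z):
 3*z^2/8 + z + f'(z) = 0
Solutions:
 f(z) = C1 - z^3/8 - z^2/2


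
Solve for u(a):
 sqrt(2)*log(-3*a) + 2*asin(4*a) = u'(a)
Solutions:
 u(a) = C1 + sqrt(2)*a*(log(-a) - 1) + 2*a*asin(4*a) + sqrt(2)*a*log(3) + sqrt(1 - 16*a^2)/2


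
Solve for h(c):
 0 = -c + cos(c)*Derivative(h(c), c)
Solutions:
 h(c) = C1 + Integral(c/cos(c), c)


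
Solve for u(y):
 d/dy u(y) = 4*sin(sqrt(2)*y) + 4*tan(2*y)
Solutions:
 u(y) = C1 - 2*log(cos(2*y)) - 2*sqrt(2)*cos(sqrt(2)*y)


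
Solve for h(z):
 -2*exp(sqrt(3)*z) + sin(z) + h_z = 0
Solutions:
 h(z) = C1 + 2*sqrt(3)*exp(sqrt(3)*z)/3 + cos(z)


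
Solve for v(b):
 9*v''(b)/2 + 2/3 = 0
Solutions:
 v(b) = C1 + C2*b - 2*b^2/27


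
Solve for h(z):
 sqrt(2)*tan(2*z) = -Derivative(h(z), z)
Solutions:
 h(z) = C1 + sqrt(2)*log(cos(2*z))/2


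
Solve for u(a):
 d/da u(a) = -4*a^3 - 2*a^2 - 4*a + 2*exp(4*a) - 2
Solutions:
 u(a) = C1 - a^4 - 2*a^3/3 - 2*a^2 - 2*a + exp(4*a)/2


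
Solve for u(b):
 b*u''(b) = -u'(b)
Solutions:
 u(b) = C1 + C2*log(b)


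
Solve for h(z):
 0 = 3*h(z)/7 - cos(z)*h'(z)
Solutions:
 h(z) = C1*(sin(z) + 1)^(3/14)/(sin(z) - 1)^(3/14)


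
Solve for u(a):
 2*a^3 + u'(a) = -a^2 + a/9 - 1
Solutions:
 u(a) = C1 - a^4/2 - a^3/3 + a^2/18 - a


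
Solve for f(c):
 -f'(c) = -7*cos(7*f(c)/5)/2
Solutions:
 -7*c/2 - 5*log(sin(7*f(c)/5) - 1)/14 + 5*log(sin(7*f(c)/5) + 1)/14 = C1


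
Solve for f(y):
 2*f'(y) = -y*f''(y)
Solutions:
 f(y) = C1 + C2/y


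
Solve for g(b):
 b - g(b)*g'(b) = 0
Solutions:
 g(b) = -sqrt(C1 + b^2)
 g(b) = sqrt(C1 + b^2)


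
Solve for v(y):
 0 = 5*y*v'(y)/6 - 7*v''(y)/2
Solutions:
 v(y) = C1 + C2*erfi(sqrt(210)*y/42)


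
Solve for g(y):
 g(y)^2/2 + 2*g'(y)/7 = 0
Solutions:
 g(y) = 4/(C1 + 7*y)


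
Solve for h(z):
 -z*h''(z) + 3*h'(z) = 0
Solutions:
 h(z) = C1 + C2*z^4


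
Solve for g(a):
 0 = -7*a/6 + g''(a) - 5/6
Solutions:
 g(a) = C1 + C2*a + 7*a^3/36 + 5*a^2/12


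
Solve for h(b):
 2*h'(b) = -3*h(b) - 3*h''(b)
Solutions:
 h(b) = (C1*sin(2*sqrt(2)*b/3) + C2*cos(2*sqrt(2)*b/3))*exp(-b/3)


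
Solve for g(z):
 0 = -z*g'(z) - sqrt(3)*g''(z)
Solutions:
 g(z) = C1 + C2*erf(sqrt(2)*3^(3/4)*z/6)


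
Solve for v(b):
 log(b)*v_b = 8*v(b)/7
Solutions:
 v(b) = C1*exp(8*li(b)/7)


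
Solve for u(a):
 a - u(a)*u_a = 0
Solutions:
 u(a) = -sqrt(C1 + a^2)
 u(a) = sqrt(C1 + a^2)


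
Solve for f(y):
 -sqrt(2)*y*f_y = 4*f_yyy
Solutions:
 f(y) = C1 + Integral(C2*airyai(-sqrt(2)*y/2) + C3*airybi(-sqrt(2)*y/2), y)


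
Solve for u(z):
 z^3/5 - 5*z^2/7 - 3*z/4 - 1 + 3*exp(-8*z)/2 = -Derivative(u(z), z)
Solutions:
 u(z) = C1 - z^4/20 + 5*z^3/21 + 3*z^2/8 + z + 3*exp(-8*z)/16


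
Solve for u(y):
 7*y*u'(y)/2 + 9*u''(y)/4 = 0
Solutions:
 u(y) = C1 + C2*erf(sqrt(7)*y/3)


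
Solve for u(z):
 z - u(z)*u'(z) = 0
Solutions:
 u(z) = -sqrt(C1 + z^2)
 u(z) = sqrt(C1 + z^2)


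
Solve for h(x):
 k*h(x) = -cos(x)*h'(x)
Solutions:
 h(x) = C1*exp(k*(log(sin(x) - 1) - log(sin(x) + 1))/2)


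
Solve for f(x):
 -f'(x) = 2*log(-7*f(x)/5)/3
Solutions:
 3*Integral(1/(log(-_y) - log(5) + log(7)), (_y, f(x)))/2 = C1 - x


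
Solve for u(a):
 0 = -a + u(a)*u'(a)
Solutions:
 u(a) = -sqrt(C1 + a^2)
 u(a) = sqrt(C1 + a^2)


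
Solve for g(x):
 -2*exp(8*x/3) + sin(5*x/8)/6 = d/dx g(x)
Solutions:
 g(x) = C1 - 3*exp(8*x/3)/4 - 4*cos(5*x/8)/15


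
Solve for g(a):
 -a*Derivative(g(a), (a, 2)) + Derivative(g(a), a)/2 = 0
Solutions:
 g(a) = C1 + C2*a^(3/2)


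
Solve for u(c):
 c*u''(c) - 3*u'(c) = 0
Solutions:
 u(c) = C1 + C2*c^4


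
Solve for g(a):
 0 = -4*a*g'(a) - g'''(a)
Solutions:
 g(a) = C1 + Integral(C2*airyai(-2^(2/3)*a) + C3*airybi(-2^(2/3)*a), a)


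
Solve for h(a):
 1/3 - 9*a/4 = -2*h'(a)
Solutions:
 h(a) = C1 + 9*a^2/16 - a/6


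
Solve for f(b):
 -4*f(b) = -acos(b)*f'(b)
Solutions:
 f(b) = C1*exp(4*Integral(1/acos(b), b))


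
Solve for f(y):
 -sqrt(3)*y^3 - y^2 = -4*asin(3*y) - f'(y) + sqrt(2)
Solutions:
 f(y) = C1 + sqrt(3)*y^4/4 + y^3/3 - 4*y*asin(3*y) + sqrt(2)*y - 4*sqrt(1 - 9*y^2)/3


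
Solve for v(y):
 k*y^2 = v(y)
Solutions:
 v(y) = k*y^2


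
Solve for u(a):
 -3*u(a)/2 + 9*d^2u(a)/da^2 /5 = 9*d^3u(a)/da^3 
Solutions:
 u(a) = C1*exp(a*(2*2^(2/3)/(15*sqrt(5585) + 1121)^(1/3) + 4 + 2^(1/3)*(15*sqrt(5585) + 1121)^(1/3))/60)*sin(2^(1/3)*sqrt(3)*a*(-(15*sqrt(5585) + 1121)^(1/3) + 2*2^(1/3)/(15*sqrt(5585) + 1121)^(1/3))/60) + C2*exp(a*(2*2^(2/3)/(15*sqrt(5585) + 1121)^(1/3) + 4 + 2^(1/3)*(15*sqrt(5585) + 1121)^(1/3))/60)*cos(2^(1/3)*sqrt(3)*a*(-(15*sqrt(5585) + 1121)^(1/3) + 2*2^(1/3)/(15*sqrt(5585) + 1121)^(1/3))/60) + C3*exp(a*(-2^(1/3)*(15*sqrt(5585) + 1121)^(1/3) - 2*2^(2/3)/(15*sqrt(5585) + 1121)^(1/3) + 2)/30)


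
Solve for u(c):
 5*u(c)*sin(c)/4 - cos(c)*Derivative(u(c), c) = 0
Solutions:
 u(c) = C1/cos(c)^(5/4)


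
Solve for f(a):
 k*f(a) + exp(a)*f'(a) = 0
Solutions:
 f(a) = C1*exp(k*exp(-a))


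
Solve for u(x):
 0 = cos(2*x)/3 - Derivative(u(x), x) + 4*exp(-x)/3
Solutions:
 u(x) = C1 + sin(2*x)/6 - 4*exp(-x)/3


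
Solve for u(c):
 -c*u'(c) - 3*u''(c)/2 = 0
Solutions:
 u(c) = C1 + C2*erf(sqrt(3)*c/3)


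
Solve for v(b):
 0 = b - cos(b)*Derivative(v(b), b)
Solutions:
 v(b) = C1 + Integral(b/cos(b), b)


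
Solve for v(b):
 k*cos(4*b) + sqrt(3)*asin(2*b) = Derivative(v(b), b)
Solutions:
 v(b) = C1 + k*sin(4*b)/4 + sqrt(3)*(b*asin(2*b) + sqrt(1 - 4*b^2)/2)


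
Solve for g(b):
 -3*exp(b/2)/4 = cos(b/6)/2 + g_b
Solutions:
 g(b) = C1 - 3*exp(b/2)/2 - 3*sin(b/6)


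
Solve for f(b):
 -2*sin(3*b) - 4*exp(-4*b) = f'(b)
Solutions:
 f(b) = C1 + 2*cos(3*b)/3 + exp(-4*b)


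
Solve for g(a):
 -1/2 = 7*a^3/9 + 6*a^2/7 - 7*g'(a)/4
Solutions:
 g(a) = C1 + a^4/9 + 8*a^3/49 + 2*a/7


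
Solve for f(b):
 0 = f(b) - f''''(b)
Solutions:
 f(b) = C1*exp(-b) + C2*exp(b) + C3*sin(b) + C4*cos(b)


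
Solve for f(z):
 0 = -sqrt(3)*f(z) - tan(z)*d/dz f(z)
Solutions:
 f(z) = C1/sin(z)^(sqrt(3))


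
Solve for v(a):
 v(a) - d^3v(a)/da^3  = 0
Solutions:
 v(a) = C3*exp(a) + (C1*sin(sqrt(3)*a/2) + C2*cos(sqrt(3)*a/2))*exp(-a/2)


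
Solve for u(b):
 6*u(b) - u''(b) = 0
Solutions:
 u(b) = C1*exp(-sqrt(6)*b) + C2*exp(sqrt(6)*b)


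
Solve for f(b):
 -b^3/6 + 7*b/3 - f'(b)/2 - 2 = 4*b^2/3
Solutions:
 f(b) = C1 - b^4/12 - 8*b^3/9 + 7*b^2/3 - 4*b


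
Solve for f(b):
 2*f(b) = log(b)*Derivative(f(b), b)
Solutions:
 f(b) = C1*exp(2*li(b))


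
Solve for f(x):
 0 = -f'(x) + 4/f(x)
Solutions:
 f(x) = -sqrt(C1 + 8*x)
 f(x) = sqrt(C1 + 8*x)


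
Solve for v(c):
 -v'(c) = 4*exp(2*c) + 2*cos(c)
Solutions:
 v(c) = C1 - 2*exp(2*c) - 2*sin(c)


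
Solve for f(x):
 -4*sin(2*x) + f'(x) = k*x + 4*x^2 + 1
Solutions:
 f(x) = C1 + k*x^2/2 + 4*x^3/3 + x - 2*cos(2*x)


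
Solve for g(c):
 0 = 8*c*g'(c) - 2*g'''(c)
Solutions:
 g(c) = C1 + Integral(C2*airyai(2^(2/3)*c) + C3*airybi(2^(2/3)*c), c)


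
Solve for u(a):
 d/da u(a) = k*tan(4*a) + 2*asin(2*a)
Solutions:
 u(a) = C1 + 2*a*asin(2*a) - k*log(cos(4*a))/4 + sqrt(1 - 4*a^2)


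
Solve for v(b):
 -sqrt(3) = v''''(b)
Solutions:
 v(b) = C1 + C2*b + C3*b^2 + C4*b^3 - sqrt(3)*b^4/24


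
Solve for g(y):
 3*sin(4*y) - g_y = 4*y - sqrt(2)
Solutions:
 g(y) = C1 - 2*y^2 + sqrt(2)*y - 3*cos(4*y)/4


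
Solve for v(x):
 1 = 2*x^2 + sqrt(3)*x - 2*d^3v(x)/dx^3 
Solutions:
 v(x) = C1 + C2*x + C3*x^2 + x^5/60 + sqrt(3)*x^4/48 - x^3/12


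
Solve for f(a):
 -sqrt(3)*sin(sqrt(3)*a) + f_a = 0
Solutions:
 f(a) = C1 - cos(sqrt(3)*a)


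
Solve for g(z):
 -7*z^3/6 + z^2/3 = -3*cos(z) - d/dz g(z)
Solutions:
 g(z) = C1 + 7*z^4/24 - z^3/9 - 3*sin(z)


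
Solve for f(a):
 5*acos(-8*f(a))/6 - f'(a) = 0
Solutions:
 Integral(1/acos(-8*_y), (_y, f(a))) = C1 + 5*a/6


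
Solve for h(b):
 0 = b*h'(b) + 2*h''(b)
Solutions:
 h(b) = C1 + C2*erf(b/2)


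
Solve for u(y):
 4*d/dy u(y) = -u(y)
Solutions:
 u(y) = C1*exp(-y/4)


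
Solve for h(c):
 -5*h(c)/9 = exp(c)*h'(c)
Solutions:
 h(c) = C1*exp(5*exp(-c)/9)


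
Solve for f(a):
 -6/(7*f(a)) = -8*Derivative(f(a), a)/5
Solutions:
 f(a) = -sqrt(C1 + 210*a)/14
 f(a) = sqrt(C1 + 210*a)/14


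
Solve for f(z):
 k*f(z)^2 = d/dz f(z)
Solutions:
 f(z) = -1/(C1 + k*z)


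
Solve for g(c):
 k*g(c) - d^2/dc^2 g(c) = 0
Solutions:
 g(c) = C1*exp(-c*sqrt(k)) + C2*exp(c*sqrt(k))


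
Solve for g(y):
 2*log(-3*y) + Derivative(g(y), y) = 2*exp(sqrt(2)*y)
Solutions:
 g(y) = C1 - 2*y*log(-y) + 2*y*(1 - log(3)) + sqrt(2)*exp(sqrt(2)*y)


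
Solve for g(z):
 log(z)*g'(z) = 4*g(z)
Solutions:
 g(z) = C1*exp(4*li(z))


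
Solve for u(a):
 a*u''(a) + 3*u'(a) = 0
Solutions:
 u(a) = C1 + C2/a^2


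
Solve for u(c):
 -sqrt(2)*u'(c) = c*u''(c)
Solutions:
 u(c) = C1 + C2*c^(1 - sqrt(2))


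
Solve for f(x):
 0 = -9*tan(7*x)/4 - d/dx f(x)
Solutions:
 f(x) = C1 + 9*log(cos(7*x))/28


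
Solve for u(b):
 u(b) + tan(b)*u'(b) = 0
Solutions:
 u(b) = C1/sin(b)


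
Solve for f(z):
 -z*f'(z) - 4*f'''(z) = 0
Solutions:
 f(z) = C1 + Integral(C2*airyai(-2^(1/3)*z/2) + C3*airybi(-2^(1/3)*z/2), z)


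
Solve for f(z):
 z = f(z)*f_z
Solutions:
 f(z) = -sqrt(C1 + z^2)
 f(z) = sqrt(C1 + z^2)


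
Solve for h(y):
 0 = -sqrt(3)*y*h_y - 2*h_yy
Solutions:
 h(y) = C1 + C2*erf(3^(1/4)*y/2)


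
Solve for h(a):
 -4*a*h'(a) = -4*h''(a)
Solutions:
 h(a) = C1 + C2*erfi(sqrt(2)*a/2)


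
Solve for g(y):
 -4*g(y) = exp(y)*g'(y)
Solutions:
 g(y) = C1*exp(4*exp(-y))


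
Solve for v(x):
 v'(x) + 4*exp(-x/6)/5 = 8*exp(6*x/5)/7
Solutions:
 v(x) = C1 + 20*exp(6*x/5)/21 + 24*exp(-x/6)/5


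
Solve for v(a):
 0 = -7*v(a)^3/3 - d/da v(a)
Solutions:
 v(a) = -sqrt(6)*sqrt(-1/(C1 - 7*a))/2
 v(a) = sqrt(6)*sqrt(-1/(C1 - 7*a))/2


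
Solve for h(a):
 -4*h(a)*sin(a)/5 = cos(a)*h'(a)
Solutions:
 h(a) = C1*cos(a)^(4/5)


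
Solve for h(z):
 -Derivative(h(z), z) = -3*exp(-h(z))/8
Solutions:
 h(z) = log(C1 + 3*z/8)


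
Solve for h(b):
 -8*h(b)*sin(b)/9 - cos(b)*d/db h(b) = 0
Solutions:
 h(b) = C1*cos(b)^(8/9)


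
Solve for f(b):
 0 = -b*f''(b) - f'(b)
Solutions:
 f(b) = C1 + C2*log(b)


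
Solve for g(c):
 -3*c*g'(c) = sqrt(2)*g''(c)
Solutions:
 g(c) = C1 + C2*erf(2^(1/4)*sqrt(3)*c/2)


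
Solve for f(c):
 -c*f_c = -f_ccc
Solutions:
 f(c) = C1 + Integral(C2*airyai(c) + C3*airybi(c), c)


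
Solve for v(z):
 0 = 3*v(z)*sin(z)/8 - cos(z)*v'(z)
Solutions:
 v(z) = C1/cos(z)^(3/8)


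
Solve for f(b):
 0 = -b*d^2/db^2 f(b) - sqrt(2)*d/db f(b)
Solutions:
 f(b) = C1 + C2*b^(1 - sqrt(2))


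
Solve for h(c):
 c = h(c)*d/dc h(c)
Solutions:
 h(c) = -sqrt(C1 + c^2)
 h(c) = sqrt(C1 + c^2)


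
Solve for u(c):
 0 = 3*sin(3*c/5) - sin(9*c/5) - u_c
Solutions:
 u(c) = C1 - 5*cos(3*c/5) + 5*cos(9*c/5)/9


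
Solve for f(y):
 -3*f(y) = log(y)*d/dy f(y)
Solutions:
 f(y) = C1*exp(-3*li(y))


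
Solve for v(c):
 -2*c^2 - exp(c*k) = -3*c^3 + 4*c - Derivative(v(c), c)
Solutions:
 v(c) = C1 - 3*c^4/4 + 2*c^3/3 + 2*c^2 + exp(c*k)/k


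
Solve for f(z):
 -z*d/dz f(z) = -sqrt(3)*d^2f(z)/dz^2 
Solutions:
 f(z) = C1 + C2*erfi(sqrt(2)*3^(3/4)*z/6)


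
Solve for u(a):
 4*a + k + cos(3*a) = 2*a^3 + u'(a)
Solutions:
 u(a) = C1 - a^4/2 + 2*a^2 + a*k + sin(3*a)/3


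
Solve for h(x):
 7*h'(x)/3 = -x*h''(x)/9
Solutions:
 h(x) = C1 + C2/x^20


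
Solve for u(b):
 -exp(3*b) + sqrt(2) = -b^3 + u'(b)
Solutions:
 u(b) = C1 + b^4/4 + sqrt(2)*b - exp(3*b)/3


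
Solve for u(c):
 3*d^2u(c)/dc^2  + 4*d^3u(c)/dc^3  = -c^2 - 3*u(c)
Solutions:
 u(c) = C1*exp(c*(-2 + (4*sqrt(39) + 25)^(-1/3) + (4*sqrt(39) + 25)^(1/3))/8)*sin(sqrt(3)*c*(-(4*sqrt(39) + 25)^(1/3) + (4*sqrt(39) + 25)^(-1/3))/8) + C2*exp(c*(-2 + (4*sqrt(39) + 25)^(-1/3) + (4*sqrt(39) + 25)^(1/3))/8)*cos(sqrt(3)*c*(-(4*sqrt(39) + 25)^(1/3) + (4*sqrt(39) + 25)^(-1/3))/8) + C3*exp(-c*((4*sqrt(39) + 25)^(-1/3) + 1 + (4*sqrt(39) + 25)^(1/3))/4) - c^2/3 + 2/3


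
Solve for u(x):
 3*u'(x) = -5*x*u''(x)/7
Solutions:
 u(x) = C1 + C2/x^(16/5)


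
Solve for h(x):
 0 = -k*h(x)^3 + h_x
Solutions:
 h(x) = -sqrt(2)*sqrt(-1/(C1 + k*x))/2
 h(x) = sqrt(2)*sqrt(-1/(C1 + k*x))/2


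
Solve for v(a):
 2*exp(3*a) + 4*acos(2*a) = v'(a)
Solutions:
 v(a) = C1 + 4*a*acos(2*a) - 2*sqrt(1 - 4*a^2) + 2*exp(3*a)/3


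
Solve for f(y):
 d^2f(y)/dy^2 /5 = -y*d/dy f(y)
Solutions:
 f(y) = C1 + C2*erf(sqrt(10)*y/2)


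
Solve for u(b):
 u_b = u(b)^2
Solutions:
 u(b) = -1/(C1 + b)


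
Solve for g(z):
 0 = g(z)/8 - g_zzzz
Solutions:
 g(z) = C1*exp(-2^(1/4)*z/2) + C2*exp(2^(1/4)*z/2) + C3*sin(2^(1/4)*z/2) + C4*cos(2^(1/4)*z/2)


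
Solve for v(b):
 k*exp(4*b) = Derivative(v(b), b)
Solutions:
 v(b) = C1 + k*exp(4*b)/4


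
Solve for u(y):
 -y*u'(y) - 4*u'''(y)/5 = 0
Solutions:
 u(y) = C1 + Integral(C2*airyai(-10^(1/3)*y/2) + C3*airybi(-10^(1/3)*y/2), y)


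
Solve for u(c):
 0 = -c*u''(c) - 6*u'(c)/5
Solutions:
 u(c) = C1 + C2/c^(1/5)


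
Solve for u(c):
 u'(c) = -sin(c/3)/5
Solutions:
 u(c) = C1 + 3*cos(c/3)/5


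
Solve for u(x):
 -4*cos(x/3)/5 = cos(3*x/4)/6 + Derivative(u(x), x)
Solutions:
 u(x) = C1 - 12*sin(x/3)/5 - 2*sin(3*x/4)/9


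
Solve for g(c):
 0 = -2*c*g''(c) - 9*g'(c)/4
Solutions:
 g(c) = C1 + C2/c^(1/8)


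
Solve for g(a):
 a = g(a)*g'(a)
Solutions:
 g(a) = -sqrt(C1 + a^2)
 g(a) = sqrt(C1 + a^2)


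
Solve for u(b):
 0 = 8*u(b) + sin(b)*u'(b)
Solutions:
 u(b) = C1*(cos(b)^4 + 4*cos(b)^3 + 6*cos(b)^2 + 4*cos(b) + 1)/(cos(b)^4 - 4*cos(b)^3 + 6*cos(b)^2 - 4*cos(b) + 1)


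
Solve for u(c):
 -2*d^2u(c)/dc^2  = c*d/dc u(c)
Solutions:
 u(c) = C1 + C2*erf(c/2)


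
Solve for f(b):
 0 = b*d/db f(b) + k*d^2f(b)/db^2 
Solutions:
 f(b) = C1 + C2*sqrt(k)*erf(sqrt(2)*b*sqrt(1/k)/2)


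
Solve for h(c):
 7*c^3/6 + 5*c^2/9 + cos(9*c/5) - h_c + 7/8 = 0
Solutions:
 h(c) = C1 + 7*c^4/24 + 5*c^3/27 + 7*c/8 + 5*sin(9*c/5)/9


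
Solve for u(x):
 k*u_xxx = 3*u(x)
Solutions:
 u(x) = C1*exp(3^(1/3)*x*(1/k)^(1/3)) + C2*exp(x*(-3^(1/3) + 3^(5/6)*I)*(1/k)^(1/3)/2) + C3*exp(-x*(3^(1/3) + 3^(5/6)*I)*(1/k)^(1/3)/2)


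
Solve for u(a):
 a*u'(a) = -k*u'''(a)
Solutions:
 u(a) = C1 + Integral(C2*airyai(a*(-1/k)^(1/3)) + C3*airybi(a*(-1/k)^(1/3)), a)


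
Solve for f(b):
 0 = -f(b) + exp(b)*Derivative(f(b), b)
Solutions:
 f(b) = C1*exp(-exp(-b))


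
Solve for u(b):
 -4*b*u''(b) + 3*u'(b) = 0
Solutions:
 u(b) = C1 + C2*b^(7/4)


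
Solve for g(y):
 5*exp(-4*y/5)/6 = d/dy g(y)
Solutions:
 g(y) = C1 - 25*exp(-4*y/5)/24


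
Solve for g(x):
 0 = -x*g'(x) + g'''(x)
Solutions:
 g(x) = C1 + Integral(C2*airyai(x) + C3*airybi(x), x)


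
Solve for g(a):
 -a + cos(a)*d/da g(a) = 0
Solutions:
 g(a) = C1 + Integral(a/cos(a), a)


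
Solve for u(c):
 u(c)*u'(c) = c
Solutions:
 u(c) = -sqrt(C1 + c^2)
 u(c) = sqrt(C1 + c^2)


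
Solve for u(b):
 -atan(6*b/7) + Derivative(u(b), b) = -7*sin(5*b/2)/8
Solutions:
 u(b) = C1 + b*atan(6*b/7) - 7*log(36*b^2 + 49)/12 + 7*cos(5*b/2)/20


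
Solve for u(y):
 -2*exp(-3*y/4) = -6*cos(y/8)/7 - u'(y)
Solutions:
 u(y) = C1 - 48*sin(y/8)/7 - 8*exp(-3*y/4)/3


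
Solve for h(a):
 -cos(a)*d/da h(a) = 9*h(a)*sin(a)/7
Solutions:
 h(a) = C1*cos(a)^(9/7)


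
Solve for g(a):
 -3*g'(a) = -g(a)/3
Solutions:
 g(a) = C1*exp(a/9)


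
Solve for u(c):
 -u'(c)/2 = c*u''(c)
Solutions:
 u(c) = C1 + C2*sqrt(c)


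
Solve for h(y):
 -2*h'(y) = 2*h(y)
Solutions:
 h(y) = C1*exp(-y)


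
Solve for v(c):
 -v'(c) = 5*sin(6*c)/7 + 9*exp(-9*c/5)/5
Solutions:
 v(c) = C1 + 5*cos(6*c)/42 + exp(-9*c/5)


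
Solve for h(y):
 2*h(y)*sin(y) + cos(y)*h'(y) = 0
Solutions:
 h(y) = C1*cos(y)^2


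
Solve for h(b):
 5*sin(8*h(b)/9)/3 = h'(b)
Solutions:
 -5*b/3 + 9*log(cos(8*h(b)/9) - 1)/16 - 9*log(cos(8*h(b)/9) + 1)/16 = C1


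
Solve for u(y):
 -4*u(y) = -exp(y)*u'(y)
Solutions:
 u(y) = C1*exp(-4*exp(-y))


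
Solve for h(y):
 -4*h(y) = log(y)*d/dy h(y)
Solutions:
 h(y) = C1*exp(-4*li(y))


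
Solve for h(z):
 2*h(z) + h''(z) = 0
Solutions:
 h(z) = C1*sin(sqrt(2)*z) + C2*cos(sqrt(2)*z)


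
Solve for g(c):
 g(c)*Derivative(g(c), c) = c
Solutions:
 g(c) = -sqrt(C1 + c^2)
 g(c) = sqrt(C1 + c^2)


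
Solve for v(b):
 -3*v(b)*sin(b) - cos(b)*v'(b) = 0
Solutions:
 v(b) = C1*cos(b)^3


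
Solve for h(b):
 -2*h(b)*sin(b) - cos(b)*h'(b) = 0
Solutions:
 h(b) = C1*cos(b)^2


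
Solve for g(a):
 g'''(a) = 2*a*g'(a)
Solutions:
 g(a) = C1 + Integral(C2*airyai(2^(1/3)*a) + C3*airybi(2^(1/3)*a), a)


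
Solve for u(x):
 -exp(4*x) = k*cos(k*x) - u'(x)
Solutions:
 u(x) = C1 + exp(4*x)/4 + sin(k*x)


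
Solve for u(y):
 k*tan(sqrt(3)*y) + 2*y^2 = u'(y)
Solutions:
 u(y) = C1 - sqrt(3)*k*log(cos(sqrt(3)*y))/3 + 2*y^3/3


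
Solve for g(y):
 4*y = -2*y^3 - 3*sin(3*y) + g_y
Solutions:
 g(y) = C1 + y^4/2 + 2*y^2 - cos(3*y)


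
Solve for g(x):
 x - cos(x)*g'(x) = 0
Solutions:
 g(x) = C1 + Integral(x/cos(x), x)


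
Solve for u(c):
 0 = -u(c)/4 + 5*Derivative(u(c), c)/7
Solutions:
 u(c) = C1*exp(7*c/20)


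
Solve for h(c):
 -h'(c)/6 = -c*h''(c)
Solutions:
 h(c) = C1 + C2*c^(7/6)


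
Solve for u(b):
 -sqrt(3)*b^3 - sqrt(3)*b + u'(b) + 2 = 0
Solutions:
 u(b) = C1 + sqrt(3)*b^4/4 + sqrt(3)*b^2/2 - 2*b


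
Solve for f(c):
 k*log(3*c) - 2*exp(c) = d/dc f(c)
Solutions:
 f(c) = C1 + c*k*log(c) + c*k*(-1 + log(3)) - 2*exp(c)


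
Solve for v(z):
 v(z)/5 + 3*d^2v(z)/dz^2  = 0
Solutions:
 v(z) = C1*sin(sqrt(15)*z/15) + C2*cos(sqrt(15)*z/15)


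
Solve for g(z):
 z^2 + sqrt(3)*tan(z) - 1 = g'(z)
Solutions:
 g(z) = C1 + z^3/3 - z - sqrt(3)*log(cos(z))


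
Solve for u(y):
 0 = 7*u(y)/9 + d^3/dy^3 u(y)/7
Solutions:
 u(y) = C3*exp(-3^(1/3)*7^(2/3)*y/3) + (C1*sin(3^(5/6)*7^(2/3)*y/6) + C2*cos(3^(5/6)*7^(2/3)*y/6))*exp(3^(1/3)*7^(2/3)*y/6)


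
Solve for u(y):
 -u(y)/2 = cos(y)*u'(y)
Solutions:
 u(y) = C1*(sin(y) - 1)^(1/4)/(sin(y) + 1)^(1/4)


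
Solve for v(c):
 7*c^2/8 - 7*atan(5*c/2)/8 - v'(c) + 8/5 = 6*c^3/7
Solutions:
 v(c) = C1 - 3*c^4/14 + 7*c^3/24 - 7*c*atan(5*c/2)/8 + 8*c/5 + 7*log(25*c^2 + 4)/40


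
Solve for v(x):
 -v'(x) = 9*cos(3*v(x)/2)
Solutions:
 v(x) = -2*asin((C1 + exp(27*x))/(C1 - exp(27*x)))/3 + 2*pi/3
 v(x) = 2*asin((C1 + exp(27*x))/(C1 - exp(27*x)))/3


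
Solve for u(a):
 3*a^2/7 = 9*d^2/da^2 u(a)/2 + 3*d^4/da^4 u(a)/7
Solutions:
 u(a) = C1 + C2*a + C3*sin(sqrt(42)*a/2) + C4*cos(sqrt(42)*a/2) + a^4/126 - 4*a^2/441


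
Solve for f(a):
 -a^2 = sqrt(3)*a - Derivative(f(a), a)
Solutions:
 f(a) = C1 + a^3/3 + sqrt(3)*a^2/2


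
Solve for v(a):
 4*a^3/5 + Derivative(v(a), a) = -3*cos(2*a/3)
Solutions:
 v(a) = C1 - a^4/5 - 9*sin(2*a/3)/2


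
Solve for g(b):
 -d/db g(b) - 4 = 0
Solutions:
 g(b) = C1 - 4*b


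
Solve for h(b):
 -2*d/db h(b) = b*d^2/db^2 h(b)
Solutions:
 h(b) = C1 + C2/b


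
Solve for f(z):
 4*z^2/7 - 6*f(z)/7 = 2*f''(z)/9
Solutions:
 f(z) = C1*sin(3*sqrt(21)*z/7) + C2*cos(3*sqrt(21)*z/7) + 2*z^2/3 - 28/81


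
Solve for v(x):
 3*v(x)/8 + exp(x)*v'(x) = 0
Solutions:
 v(x) = C1*exp(3*exp(-x)/8)


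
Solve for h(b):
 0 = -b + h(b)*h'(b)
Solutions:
 h(b) = -sqrt(C1 + b^2)
 h(b) = sqrt(C1 + b^2)


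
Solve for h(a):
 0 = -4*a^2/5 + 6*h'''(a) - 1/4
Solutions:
 h(a) = C1 + C2*a + C3*a^2 + a^5/450 + a^3/144


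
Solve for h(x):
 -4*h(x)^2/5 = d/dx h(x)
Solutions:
 h(x) = 5/(C1 + 4*x)


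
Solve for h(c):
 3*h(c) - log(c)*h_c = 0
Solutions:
 h(c) = C1*exp(3*li(c))


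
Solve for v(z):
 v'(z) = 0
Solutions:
 v(z) = C1


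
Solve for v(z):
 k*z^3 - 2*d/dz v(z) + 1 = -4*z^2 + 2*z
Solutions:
 v(z) = C1 + k*z^4/8 + 2*z^3/3 - z^2/2 + z/2


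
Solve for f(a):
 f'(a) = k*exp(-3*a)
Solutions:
 f(a) = C1 - k*exp(-3*a)/3


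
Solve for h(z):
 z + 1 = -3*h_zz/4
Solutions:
 h(z) = C1 + C2*z - 2*z^3/9 - 2*z^2/3


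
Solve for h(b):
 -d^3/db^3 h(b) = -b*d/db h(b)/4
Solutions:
 h(b) = C1 + Integral(C2*airyai(2^(1/3)*b/2) + C3*airybi(2^(1/3)*b/2), b)


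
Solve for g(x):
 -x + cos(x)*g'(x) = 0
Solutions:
 g(x) = C1 + Integral(x/cos(x), x)


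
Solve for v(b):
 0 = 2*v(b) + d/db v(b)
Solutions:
 v(b) = C1*exp(-2*b)


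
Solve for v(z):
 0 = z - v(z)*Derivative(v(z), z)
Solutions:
 v(z) = -sqrt(C1 + z^2)
 v(z) = sqrt(C1 + z^2)


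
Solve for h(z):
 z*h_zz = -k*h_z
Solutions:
 h(z) = C1 + z^(1 - re(k))*(C2*sin(log(z)*Abs(im(k))) + C3*cos(log(z)*im(k)))


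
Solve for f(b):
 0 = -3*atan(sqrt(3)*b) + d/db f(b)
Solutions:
 f(b) = C1 + 3*b*atan(sqrt(3)*b) - sqrt(3)*log(3*b^2 + 1)/2


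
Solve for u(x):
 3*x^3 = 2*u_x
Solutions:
 u(x) = C1 + 3*x^4/8


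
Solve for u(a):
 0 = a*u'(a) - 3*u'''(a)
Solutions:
 u(a) = C1 + Integral(C2*airyai(3^(2/3)*a/3) + C3*airybi(3^(2/3)*a/3), a)


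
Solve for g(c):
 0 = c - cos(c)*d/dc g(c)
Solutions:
 g(c) = C1 + Integral(c/cos(c), c)


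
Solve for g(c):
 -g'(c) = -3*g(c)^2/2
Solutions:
 g(c) = -2/(C1 + 3*c)


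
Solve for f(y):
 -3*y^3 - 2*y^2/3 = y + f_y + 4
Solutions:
 f(y) = C1 - 3*y^4/4 - 2*y^3/9 - y^2/2 - 4*y


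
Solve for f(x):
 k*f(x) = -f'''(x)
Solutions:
 f(x) = C1*exp(x*(-k)^(1/3)) + C2*exp(x*(-k)^(1/3)*(-1 + sqrt(3)*I)/2) + C3*exp(-x*(-k)^(1/3)*(1 + sqrt(3)*I)/2)


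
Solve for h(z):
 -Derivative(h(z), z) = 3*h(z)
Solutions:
 h(z) = C1*exp(-3*z)


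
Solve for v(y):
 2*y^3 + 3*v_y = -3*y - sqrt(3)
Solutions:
 v(y) = C1 - y^4/6 - y^2/2 - sqrt(3)*y/3


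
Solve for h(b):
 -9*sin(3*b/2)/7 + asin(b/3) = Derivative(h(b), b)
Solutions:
 h(b) = C1 + b*asin(b/3) + sqrt(9 - b^2) + 6*cos(3*b/2)/7


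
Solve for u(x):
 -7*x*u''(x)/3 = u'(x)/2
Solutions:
 u(x) = C1 + C2*x^(11/14)


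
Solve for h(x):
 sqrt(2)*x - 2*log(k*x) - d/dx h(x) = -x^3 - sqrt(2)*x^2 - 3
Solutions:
 h(x) = C1 + x^4/4 + sqrt(2)*x^3/3 + sqrt(2)*x^2/2 - 2*x*log(k*x) + 5*x


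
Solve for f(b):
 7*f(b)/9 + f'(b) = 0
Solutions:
 f(b) = C1*exp(-7*b/9)


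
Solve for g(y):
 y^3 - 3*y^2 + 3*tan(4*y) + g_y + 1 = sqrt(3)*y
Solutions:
 g(y) = C1 - y^4/4 + y^3 + sqrt(3)*y^2/2 - y + 3*log(cos(4*y))/4


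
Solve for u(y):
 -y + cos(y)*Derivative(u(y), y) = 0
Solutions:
 u(y) = C1 + Integral(y/cos(y), y)


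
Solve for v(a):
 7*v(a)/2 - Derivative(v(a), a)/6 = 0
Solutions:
 v(a) = C1*exp(21*a)


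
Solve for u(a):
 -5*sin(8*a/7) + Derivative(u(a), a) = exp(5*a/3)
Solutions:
 u(a) = C1 + 3*exp(5*a/3)/5 - 35*cos(8*a/7)/8


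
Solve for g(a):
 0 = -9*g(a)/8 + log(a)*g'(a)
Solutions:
 g(a) = C1*exp(9*li(a)/8)


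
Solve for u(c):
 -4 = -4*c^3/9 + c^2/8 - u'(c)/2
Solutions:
 u(c) = C1 - 2*c^4/9 + c^3/12 + 8*c


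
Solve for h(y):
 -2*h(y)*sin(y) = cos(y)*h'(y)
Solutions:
 h(y) = C1*cos(y)^2


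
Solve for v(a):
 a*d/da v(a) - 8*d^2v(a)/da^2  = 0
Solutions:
 v(a) = C1 + C2*erfi(a/4)


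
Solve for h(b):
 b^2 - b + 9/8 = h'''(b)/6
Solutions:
 h(b) = C1 + C2*b + C3*b^2 + b^5/10 - b^4/4 + 9*b^3/8


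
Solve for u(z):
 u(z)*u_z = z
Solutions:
 u(z) = -sqrt(C1 + z^2)
 u(z) = sqrt(C1 + z^2)


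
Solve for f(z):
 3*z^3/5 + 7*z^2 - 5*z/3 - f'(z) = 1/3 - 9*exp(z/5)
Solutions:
 f(z) = C1 + 3*z^4/20 + 7*z^3/3 - 5*z^2/6 - z/3 + 45*exp(z/5)


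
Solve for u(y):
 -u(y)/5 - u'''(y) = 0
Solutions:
 u(y) = C3*exp(-5^(2/3)*y/5) + (C1*sin(sqrt(3)*5^(2/3)*y/10) + C2*cos(sqrt(3)*5^(2/3)*y/10))*exp(5^(2/3)*y/10)


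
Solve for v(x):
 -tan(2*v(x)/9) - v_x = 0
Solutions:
 v(x) = -9*asin(C1*exp(-2*x/9))/2 + 9*pi/2
 v(x) = 9*asin(C1*exp(-2*x/9))/2


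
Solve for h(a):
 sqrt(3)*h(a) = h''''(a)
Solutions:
 h(a) = C1*exp(-3^(1/8)*a) + C2*exp(3^(1/8)*a) + C3*sin(3^(1/8)*a) + C4*cos(3^(1/8)*a)


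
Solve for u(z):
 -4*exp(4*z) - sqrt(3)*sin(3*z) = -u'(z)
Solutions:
 u(z) = C1 + exp(4*z) - sqrt(3)*cos(3*z)/3


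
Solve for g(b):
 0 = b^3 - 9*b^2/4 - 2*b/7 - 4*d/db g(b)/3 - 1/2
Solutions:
 g(b) = C1 + 3*b^4/16 - 9*b^3/16 - 3*b^2/28 - 3*b/8


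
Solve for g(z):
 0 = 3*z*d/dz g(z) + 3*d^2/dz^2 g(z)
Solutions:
 g(z) = C1 + C2*erf(sqrt(2)*z/2)


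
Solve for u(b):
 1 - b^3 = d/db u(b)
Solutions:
 u(b) = C1 - b^4/4 + b


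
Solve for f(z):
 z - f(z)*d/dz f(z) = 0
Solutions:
 f(z) = -sqrt(C1 + z^2)
 f(z) = sqrt(C1 + z^2)


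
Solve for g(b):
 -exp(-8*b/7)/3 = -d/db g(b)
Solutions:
 g(b) = C1 - 7*exp(-8*b/7)/24


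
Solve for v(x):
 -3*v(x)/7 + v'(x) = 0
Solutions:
 v(x) = C1*exp(3*x/7)


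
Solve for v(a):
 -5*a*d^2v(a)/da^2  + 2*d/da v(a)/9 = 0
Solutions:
 v(a) = C1 + C2*a^(47/45)


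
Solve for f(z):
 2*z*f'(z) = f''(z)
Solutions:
 f(z) = C1 + C2*erfi(z)


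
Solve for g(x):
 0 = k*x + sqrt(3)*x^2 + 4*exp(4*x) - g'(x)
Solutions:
 g(x) = C1 + k*x^2/2 + sqrt(3)*x^3/3 + exp(4*x)


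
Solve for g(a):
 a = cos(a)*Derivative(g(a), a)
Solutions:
 g(a) = C1 + Integral(a/cos(a), a)


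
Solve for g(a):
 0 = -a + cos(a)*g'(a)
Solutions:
 g(a) = C1 + Integral(a/cos(a), a)


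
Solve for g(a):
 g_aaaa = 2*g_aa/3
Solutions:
 g(a) = C1 + C2*a + C3*exp(-sqrt(6)*a/3) + C4*exp(sqrt(6)*a/3)


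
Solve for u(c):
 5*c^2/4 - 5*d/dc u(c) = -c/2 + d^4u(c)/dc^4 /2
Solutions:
 u(c) = C1 + C4*exp(-10^(1/3)*c) + c^3/12 + c^2/20 + (C2*sin(10^(1/3)*sqrt(3)*c/2) + C3*cos(10^(1/3)*sqrt(3)*c/2))*exp(10^(1/3)*c/2)


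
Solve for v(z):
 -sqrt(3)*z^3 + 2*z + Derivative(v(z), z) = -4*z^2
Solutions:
 v(z) = C1 + sqrt(3)*z^4/4 - 4*z^3/3 - z^2


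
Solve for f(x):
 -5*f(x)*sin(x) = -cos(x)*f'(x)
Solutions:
 f(x) = C1/cos(x)^5


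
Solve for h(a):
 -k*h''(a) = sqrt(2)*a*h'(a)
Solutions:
 h(a) = C1 + C2*sqrt(k)*erf(2^(3/4)*a*sqrt(1/k)/2)


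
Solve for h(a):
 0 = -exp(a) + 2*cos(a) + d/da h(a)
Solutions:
 h(a) = C1 + exp(a) - 2*sin(a)


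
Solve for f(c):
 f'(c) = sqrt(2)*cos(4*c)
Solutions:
 f(c) = C1 + sqrt(2)*sin(4*c)/4


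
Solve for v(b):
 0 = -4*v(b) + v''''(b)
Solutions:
 v(b) = C1*exp(-sqrt(2)*b) + C2*exp(sqrt(2)*b) + C3*sin(sqrt(2)*b) + C4*cos(sqrt(2)*b)


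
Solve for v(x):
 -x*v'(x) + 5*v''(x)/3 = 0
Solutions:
 v(x) = C1 + C2*erfi(sqrt(30)*x/10)


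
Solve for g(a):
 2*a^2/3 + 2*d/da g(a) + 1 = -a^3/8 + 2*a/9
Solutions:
 g(a) = C1 - a^4/64 - a^3/9 + a^2/18 - a/2


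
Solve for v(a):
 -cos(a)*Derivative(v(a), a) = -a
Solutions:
 v(a) = C1 + Integral(a/cos(a), a)


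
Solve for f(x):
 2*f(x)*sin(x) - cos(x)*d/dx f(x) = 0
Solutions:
 f(x) = C1/cos(x)^2


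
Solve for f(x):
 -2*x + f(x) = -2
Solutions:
 f(x) = 2*x - 2


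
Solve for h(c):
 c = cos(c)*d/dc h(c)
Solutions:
 h(c) = C1 + Integral(c/cos(c), c)


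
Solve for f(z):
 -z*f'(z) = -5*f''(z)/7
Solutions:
 f(z) = C1 + C2*erfi(sqrt(70)*z/10)


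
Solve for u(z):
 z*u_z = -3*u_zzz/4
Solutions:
 u(z) = C1 + Integral(C2*airyai(-6^(2/3)*z/3) + C3*airybi(-6^(2/3)*z/3), z)


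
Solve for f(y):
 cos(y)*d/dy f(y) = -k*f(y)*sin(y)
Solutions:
 f(y) = C1*exp(k*log(cos(y)))


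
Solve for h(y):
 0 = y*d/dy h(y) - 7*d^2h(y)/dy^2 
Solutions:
 h(y) = C1 + C2*erfi(sqrt(14)*y/14)


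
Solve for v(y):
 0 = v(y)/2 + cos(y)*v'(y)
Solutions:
 v(y) = C1*(sin(y) - 1)^(1/4)/(sin(y) + 1)^(1/4)


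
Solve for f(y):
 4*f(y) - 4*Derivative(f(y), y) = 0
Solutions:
 f(y) = C1*exp(y)


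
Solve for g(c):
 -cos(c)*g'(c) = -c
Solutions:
 g(c) = C1 + Integral(c/cos(c), c)


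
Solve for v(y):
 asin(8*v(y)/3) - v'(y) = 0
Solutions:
 Integral(1/asin(8*_y/3), (_y, v(y))) = C1 + y


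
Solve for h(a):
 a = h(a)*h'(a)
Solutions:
 h(a) = -sqrt(C1 + a^2)
 h(a) = sqrt(C1 + a^2)


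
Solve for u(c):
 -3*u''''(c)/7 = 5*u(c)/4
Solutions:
 u(c) = (C1*sin(3^(3/4)*35^(1/4)*c/6) + C2*cos(3^(3/4)*35^(1/4)*c/6))*exp(-3^(3/4)*35^(1/4)*c/6) + (C3*sin(3^(3/4)*35^(1/4)*c/6) + C4*cos(3^(3/4)*35^(1/4)*c/6))*exp(3^(3/4)*35^(1/4)*c/6)


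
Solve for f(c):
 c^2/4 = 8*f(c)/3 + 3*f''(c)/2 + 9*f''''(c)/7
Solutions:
 f(c) = 3*c^2/32 + (C1*sin(2^(3/4)*21^(1/4)*c*cos(atan(sqrt(2247)/21)/2)/3) + C2*cos(2^(3/4)*21^(1/4)*c*cos(atan(sqrt(2247)/21)/2)/3))*exp(-2^(3/4)*21^(1/4)*c*sin(atan(sqrt(2247)/21)/2)/3) + (C3*sin(2^(3/4)*21^(1/4)*c*cos(atan(sqrt(2247)/21)/2)/3) + C4*cos(2^(3/4)*21^(1/4)*c*cos(atan(sqrt(2247)/21)/2)/3))*exp(2^(3/4)*21^(1/4)*c*sin(atan(sqrt(2247)/21)/2)/3) - 27/256


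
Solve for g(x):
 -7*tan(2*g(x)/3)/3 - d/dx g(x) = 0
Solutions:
 g(x) = -3*asin(C1*exp(-14*x/9))/2 + 3*pi/2
 g(x) = 3*asin(C1*exp(-14*x/9))/2


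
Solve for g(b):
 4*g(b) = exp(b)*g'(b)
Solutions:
 g(b) = C1*exp(-4*exp(-b))


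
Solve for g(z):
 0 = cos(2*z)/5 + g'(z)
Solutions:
 g(z) = C1 - sin(2*z)/10


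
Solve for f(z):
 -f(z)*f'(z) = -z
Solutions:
 f(z) = -sqrt(C1 + z^2)
 f(z) = sqrt(C1 + z^2)


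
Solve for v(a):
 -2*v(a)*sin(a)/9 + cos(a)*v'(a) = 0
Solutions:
 v(a) = C1/cos(a)^(2/9)


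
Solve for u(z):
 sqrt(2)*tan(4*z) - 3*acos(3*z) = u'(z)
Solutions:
 u(z) = C1 - 3*z*acos(3*z) + sqrt(1 - 9*z^2) - sqrt(2)*log(cos(4*z))/4


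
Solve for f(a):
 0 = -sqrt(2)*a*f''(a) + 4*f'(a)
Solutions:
 f(a) = C1 + C2*a^(1 + 2*sqrt(2))


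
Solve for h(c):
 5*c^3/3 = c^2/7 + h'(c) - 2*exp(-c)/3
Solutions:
 h(c) = C1 + 5*c^4/12 - c^3/21 - 2*exp(-c)/3


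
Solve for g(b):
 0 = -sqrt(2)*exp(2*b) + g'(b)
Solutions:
 g(b) = C1 + sqrt(2)*exp(2*b)/2


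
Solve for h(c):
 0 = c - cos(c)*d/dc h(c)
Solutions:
 h(c) = C1 + Integral(c/cos(c), c)


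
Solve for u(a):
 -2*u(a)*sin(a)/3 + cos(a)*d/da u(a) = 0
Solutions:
 u(a) = C1/cos(a)^(2/3)


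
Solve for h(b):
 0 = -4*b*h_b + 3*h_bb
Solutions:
 h(b) = C1 + C2*erfi(sqrt(6)*b/3)


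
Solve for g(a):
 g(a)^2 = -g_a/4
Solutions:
 g(a) = 1/(C1 + 4*a)


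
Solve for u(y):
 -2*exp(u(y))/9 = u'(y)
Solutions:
 u(y) = log(1/(C1 + 2*y)) + 2*log(3)


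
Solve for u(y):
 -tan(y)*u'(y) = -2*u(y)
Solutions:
 u(y) = C1*sin(y)^2


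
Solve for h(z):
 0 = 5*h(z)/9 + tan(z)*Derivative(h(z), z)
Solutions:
 h(z) = C1/sin(z)^(5/9)


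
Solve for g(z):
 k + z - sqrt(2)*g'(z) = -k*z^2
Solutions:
 g(z) = C1 + sqrt(2)*k*z^3/6 + sqrt(2)*k*z/2 + sqrt(2)*z^2/4


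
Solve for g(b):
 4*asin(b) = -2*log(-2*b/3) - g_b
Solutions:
 g(b) = C1 - 2*b*log(-b) - 4*b*asin(b) - 2*b*log(2) + 2*b + 2*b*log(3) - 4*sqrt(1 - b^2)


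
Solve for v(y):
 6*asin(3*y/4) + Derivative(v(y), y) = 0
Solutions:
 v(y) = C1 - 6*y*asin(3*y/4) - 2*sqrt(16 - 9*y^2)


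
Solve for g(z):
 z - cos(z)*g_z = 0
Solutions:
 g(z) = C1 + Integral(z/cos(z), z)


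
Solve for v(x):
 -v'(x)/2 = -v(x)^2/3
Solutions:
 v(x) = -3/(C1 + 2*x)


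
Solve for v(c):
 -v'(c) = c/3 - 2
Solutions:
 v(c) = C1 - c^2/6 + 2*c


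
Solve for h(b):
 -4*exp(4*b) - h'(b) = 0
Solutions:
 h(b) = C1 - exp(4*b)


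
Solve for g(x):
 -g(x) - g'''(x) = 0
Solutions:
 g(x) = C3*exp(-x) + (C1*sin(sqrt(3)*x/2) + C2*cos(sqrt(3)*x/2))*exp(x/2)


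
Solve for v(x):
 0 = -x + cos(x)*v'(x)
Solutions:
 v(x) = C1 + Integral(x/cos(x), x)


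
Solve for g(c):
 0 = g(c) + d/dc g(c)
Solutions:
 g(c) = C1*exp(-c)


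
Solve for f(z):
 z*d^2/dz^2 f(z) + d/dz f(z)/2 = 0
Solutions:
 f(z) = C1 + C2*sqrt(z)


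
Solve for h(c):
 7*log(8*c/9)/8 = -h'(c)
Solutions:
 h(c) = C1 - 7*c*log(c)/8 - 21*c*log(2)/8 + 7*c/8 + 7*c*log(3)/4


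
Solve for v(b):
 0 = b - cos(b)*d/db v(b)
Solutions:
 v(b) = C1 + Integral(b/cos(b), b)


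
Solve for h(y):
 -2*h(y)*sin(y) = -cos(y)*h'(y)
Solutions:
 h(y) = C1/cos(y)^2


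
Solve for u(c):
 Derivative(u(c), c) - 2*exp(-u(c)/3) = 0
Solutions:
 u(c) = 3*log(C1 + 2*c/3)


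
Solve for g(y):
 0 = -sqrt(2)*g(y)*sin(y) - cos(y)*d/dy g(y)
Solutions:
 g(y) = C1*cos(y)^(sqrt(2))


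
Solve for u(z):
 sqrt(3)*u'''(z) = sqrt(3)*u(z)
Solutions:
 u(z) = C3*exp(z) + (C1*sin(sqrt(3)*z/2) + C2*cos(sqrt(3)*z/2))*exp(-z/2)


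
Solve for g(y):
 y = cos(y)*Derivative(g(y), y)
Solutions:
 g(y) = C1 + Integral(y/cos(y), y)


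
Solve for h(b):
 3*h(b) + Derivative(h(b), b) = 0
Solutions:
 h(b) = C1*exp(-3*b)


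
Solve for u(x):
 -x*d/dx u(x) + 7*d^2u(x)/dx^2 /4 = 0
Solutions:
 u(x) = C1 + C2*erfi(sqrt(14)*x/7)


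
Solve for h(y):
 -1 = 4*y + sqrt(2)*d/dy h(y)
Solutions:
 h(y) = C1 - sqrt(2)*y^2 - sqrt(2)*y/2


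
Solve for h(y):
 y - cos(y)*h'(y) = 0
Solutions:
 h(y) = C1 + Integral(y/cos(y), y)


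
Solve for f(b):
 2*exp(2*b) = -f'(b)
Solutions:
 f(b) = C1 - exp(2*b)


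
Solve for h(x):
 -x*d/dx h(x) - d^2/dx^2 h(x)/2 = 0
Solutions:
 h(x) = C1 + C2*erf(x)


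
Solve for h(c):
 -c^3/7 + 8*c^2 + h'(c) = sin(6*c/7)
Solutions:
 h(c) = C1 + c^4/28 - 8*c^3/3 - 7*cos(6*c/7)/6


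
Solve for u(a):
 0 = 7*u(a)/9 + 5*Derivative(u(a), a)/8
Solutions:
 u(a) = C1*exp(-56*a/45)


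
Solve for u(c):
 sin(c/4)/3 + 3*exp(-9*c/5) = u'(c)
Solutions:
 u(c) = C1 - 4*cos(c/4)/3 - 5*exp(-9*c/5)/3


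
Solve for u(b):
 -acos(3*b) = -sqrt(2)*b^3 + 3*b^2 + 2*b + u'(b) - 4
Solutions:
 u(b) = C1 + sqrt(2)*b^4/4 - b^3 - b^2 - b*acos(3*b) + 4*b + sqrt(1 - 9*b^2)/3


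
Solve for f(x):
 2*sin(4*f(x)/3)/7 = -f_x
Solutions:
 2*x/7 + 3*log(cos(4*f(x)/3) - 1)/8 - 3*log(cos(4*f(x)/3) + 1)/8 = C1


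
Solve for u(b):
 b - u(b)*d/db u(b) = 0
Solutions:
 u(b) = -sqrt(C1 + b^2)
 u(b) = sqrt(C1 + b^2)


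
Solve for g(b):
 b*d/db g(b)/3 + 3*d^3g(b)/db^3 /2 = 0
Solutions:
 g(b) = C1 + Integral(C2*airyai(-6^(1/3)*b/3) + C3*airybi(-6^(1/3)*b/3), b)


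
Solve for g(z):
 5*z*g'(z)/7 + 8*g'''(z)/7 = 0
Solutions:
 g(z) = C1 + Integral(C2*airyai(-5^(1/3)*z/2) + C3*airybi(-5^(1/3)*z/2), z)


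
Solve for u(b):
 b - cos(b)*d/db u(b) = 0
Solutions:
 u(b) = C1 + Integral(b/cos(b), b)


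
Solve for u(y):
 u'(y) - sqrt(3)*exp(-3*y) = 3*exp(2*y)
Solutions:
 u(y) = C1 + 3*exp(2*y)/2 - sqrt(3)*exp(-3*y)/3


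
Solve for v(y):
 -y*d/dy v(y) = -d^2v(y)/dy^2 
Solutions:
 v(y) = C1 + C2*erfi(sqrt(2)*y/2)


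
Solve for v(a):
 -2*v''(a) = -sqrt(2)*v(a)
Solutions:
 v(a) = C1*exp(-2^(3/4)*a/2) + C2*exp(2^(3/4)*a/2)


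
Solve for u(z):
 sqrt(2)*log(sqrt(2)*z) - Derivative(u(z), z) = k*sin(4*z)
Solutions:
 u(z) = C1 + k*cos(4*z)/4 + sqrt(2)*z*(log(z) - 1) + sqrt(2)*z*log(2)/2


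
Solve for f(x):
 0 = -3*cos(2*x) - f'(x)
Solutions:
 f(x) = C1 - 3*sin(2*x)/2


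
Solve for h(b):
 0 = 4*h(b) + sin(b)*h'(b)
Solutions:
 h(b) = C1*(cos(b)^2 + 2*cos(b) + 1)/(cos(b)^2 - 2*cos(b) + 1)


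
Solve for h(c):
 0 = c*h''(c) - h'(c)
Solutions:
 h(c) = C1 + C2*c^2


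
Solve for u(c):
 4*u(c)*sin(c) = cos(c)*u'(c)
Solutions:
 u(c) = C1/cos(c)^4


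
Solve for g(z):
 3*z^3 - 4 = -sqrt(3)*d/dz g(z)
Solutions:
 g(z) = C1 - sqrt(3)*z^4/4 + 4*sqrt(3)*z/3


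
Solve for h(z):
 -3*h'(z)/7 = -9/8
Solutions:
 h(z) = C1 + 21*z/8


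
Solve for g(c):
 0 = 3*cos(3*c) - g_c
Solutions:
 g(c) = C1 + sin(3*c)


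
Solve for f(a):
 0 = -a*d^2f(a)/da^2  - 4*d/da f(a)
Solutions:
 f(a) = C1 + C2/a^3


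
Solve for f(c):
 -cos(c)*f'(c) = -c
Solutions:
 f(c) = C1 + Integral(c/cos(c), c)


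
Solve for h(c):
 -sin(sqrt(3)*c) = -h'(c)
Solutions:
 h(c) = C1 - sqrt(3)*cos(sqrt(3)*c)/3


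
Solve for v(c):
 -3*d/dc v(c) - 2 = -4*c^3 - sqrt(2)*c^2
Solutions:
 v(c) = C1 + c^4/3 + sqrt(2)*c^3/9 - 2*c/3


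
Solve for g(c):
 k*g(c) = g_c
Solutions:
 g(c) = C1*exp(c*k)


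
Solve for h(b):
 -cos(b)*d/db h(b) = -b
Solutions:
 h(b) = C1 + Integral(b/cos(b), b)


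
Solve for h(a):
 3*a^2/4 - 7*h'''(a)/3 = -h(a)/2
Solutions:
 h(a) = C3*exp(14^(2/3)*3^(1/3)*a/14) - 3*a^2/2 + (C1*sin(14^(2/3)*3^(5/6)*a/28) + C2*cos(14^(2/3)*3^(5/6)*a/28))*exp(-14^(2/3)*3^(1/3)*a/28)


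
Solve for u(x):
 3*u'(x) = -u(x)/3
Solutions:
 u(x) = C1*exp(-x/9)


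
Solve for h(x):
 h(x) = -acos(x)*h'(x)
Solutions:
 h(x) = C1*exp(-Integral(1/acos(x), x))


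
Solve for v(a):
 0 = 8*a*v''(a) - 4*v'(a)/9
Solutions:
 v(a) = C1 + C2*a^(19/18)


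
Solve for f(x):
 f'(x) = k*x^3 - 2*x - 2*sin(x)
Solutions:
 f(x) = C1 + k*x^4/4 - x^2 + 2*cos(x)


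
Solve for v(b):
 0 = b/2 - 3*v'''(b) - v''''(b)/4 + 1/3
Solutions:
 v(b) = C1 + C2*b + C3*b^2 + C4*exp(-12*b) + b^4/144 + 7*b^3/432


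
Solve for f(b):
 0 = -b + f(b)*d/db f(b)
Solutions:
 f(b) = -sqrt(C1 + b^2)
 f(b) = sqrt(C1 + b^2)


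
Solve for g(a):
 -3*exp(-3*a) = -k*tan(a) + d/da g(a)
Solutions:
 g(a) = C1 + k*log(tan(a)^2 + 1)/2 + exp(-3*a)


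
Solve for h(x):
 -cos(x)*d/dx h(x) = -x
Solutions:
 h(x) = C1 + Integral(x/cos(x), x)


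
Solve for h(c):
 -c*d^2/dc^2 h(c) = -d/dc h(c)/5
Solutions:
 h(c) = C1 + C2*c^(6/5)


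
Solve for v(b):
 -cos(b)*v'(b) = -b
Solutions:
 v(b) = C1 + Integral(b/cos(b), b)


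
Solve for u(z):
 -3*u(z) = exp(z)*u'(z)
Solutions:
 u(z) = C1*exp(3*exp(-z))


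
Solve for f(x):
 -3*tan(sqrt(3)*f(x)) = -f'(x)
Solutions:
 f(x) = sqrt(3)*(pi - asin(C1*exp(3*sqrt(3)*x)))/3
 f(x) = sqrt(3)*asin(C1*exp(3*sqrt(3)*x))/3


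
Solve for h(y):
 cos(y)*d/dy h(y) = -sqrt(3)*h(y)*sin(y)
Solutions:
 h(y) = C1*cos(y)^(sqrt(3))


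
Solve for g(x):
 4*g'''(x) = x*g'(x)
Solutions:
 g(x) = C1 + Integral(C2*airyai(2^(1/3)*x/2) + C3*airybi(2^(1/3)*x/2), x)


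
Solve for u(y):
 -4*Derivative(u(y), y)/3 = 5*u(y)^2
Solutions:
 u(y) = 4/(C1 + 15*y)


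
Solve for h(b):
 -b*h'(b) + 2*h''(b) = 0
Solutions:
 h(b) = C1 + C2*erfi(b/2)


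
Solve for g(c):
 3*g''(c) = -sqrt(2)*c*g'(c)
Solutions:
 g(c) = C1 + C2*erf(2^(3/4)*sqrt(3)*c/6)


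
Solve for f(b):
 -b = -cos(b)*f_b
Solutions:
 f(b) = C1 + Integral(b/cos(b), b)


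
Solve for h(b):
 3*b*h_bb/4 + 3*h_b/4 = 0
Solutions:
 h(b) = C1 + C2*log(b)
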